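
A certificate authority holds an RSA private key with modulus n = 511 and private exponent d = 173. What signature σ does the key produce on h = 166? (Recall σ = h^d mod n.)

h^2 ≡ 166^2 = 27556 ≡ 473
h^4 ≡ 473^2 = 223729 ≡ 422
h^8 ≡ 422^2 = 178084 ≡ 256
h^16 ≡ 256^2 = 65536 ≡ 128
h^32 ≡ 128^2 = 16384 ≡ 32
h^64 ≡ 32^2 = 1024 ≡ 2
h^128 ≡ 2^2 = 4
173 = 128 + 32 + 8 + 4 + 1, so h^173 ≡ 4·32·256·422·166 ≡ 325 (mod 511)

325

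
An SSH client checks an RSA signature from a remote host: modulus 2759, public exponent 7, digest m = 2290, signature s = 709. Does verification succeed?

fails

Squares mod 2759: s^1≡709, s^2≡543, s^4≡2395
7 = 4 + 2 + 1, so s^7 ≡ 2395·543·709 ≡ 2619 (mod 2759)
The recovered value 2619 does not match the digest 2290.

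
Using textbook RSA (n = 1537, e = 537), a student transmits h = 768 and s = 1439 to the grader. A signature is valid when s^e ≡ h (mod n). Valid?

no

Squares mod 1537: s^1≡1439, s^2≡382, s^4≡1446, s^8≡596, s^16≡169, s^32≡895, s^64≡248, s^128≡24, s^256≡576, s^512≡1321
537 = 512 + 16 + 8 + 1, so s^537 ≡ 1321·169·596·1439 ≡ 769 (mod 1537)
s^537 mod 1537 = 769, but h = 768.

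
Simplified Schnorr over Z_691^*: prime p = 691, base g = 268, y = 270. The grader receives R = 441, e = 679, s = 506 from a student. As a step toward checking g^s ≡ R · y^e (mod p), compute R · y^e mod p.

132

270^679 mod 691 = 5
R · y^e ≡ 441·5 = 2205 ≡ 132 (mod 691)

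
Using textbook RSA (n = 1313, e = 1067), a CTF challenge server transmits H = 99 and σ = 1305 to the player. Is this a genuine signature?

σ^2 ≡ 1305^2 = 1703025 ≡ 64
σ^4 ≡ 64^2 = 4096 ≡ 157
σ^8 ≡ 157^2 = 24649 ≡ 1015
σ^16 ≡ 1015^2 = 1030225 ≡ 833
σ^32 ≡ 833^2 = 693889 ≡ 625
σ^64 ≡ 625^2 = 390625 ≡ 664
σ^128 ≡ 664^2 = 440896 ≡ 1041
σ^256 ≡ 1041^2 = 1083681 ≡ 456
σ^512 ≡ 456^2 = 207936 ≡ 482
σ^1024 ≡ 482^2 = 232324 ≡ 1236
1067 = 1024 + 32 + 8 + 2 + 1, so σ^1067 ≡ 1236·625·1015·64·1305 ≡ 99 (mod 1313)
σ^1067 mod 1313 = 99 matches H.

genuine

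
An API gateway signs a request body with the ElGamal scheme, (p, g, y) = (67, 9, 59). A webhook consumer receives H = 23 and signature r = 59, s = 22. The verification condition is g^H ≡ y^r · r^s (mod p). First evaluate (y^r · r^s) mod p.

9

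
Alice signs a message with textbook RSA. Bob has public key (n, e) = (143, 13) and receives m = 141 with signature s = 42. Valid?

s^2 ≡ 42^2 = 1764 ≡ 48
s^4 ≡ 48^2 = 2304 ≡ 16
s^8 ≡ 16^2 = 256 ≡ 113
13 = 8 + 4 + 1, so s^13 ≡ 113·16·42 ≡ 3 (mod 143)
s^13 mod 143 = 3, but m = 141.

no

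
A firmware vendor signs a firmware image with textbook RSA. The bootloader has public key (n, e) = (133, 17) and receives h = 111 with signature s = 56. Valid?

no

s^17 mod 133 = 56
56 ≠ 111, so verification fails.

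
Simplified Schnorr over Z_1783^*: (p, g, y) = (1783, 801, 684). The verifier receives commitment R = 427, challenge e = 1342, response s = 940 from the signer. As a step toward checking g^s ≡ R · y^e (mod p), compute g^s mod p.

393

Squares mod 1783: 801^1≡801, 801^2≡1504, 801^4≡1172, 801^8≡674, 801^16≡1394, 801^32≡1549, 801^64≡1266, 801^128≡1622, 801^256≡959, 801^512≡1436
940 = 512 + 256 + 128 + 32 + 8 + 4, so 801^940 ≡ 1436·959·1622·1549·674·1172 ≡ 393 (mod 1783)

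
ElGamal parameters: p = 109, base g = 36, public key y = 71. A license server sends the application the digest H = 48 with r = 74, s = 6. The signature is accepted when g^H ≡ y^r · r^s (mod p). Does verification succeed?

passes

Left side g^H mod p:
36^2 = 1296 ≡ 97
36^4 ≡ 97^2 = 9409 ≡ 35
36^8 ≡ 35^2 = 1225 ≡ 26
36^16 ≡ 26^2 = 676 ≡ 22
36^32 ≡ 22^2 = 484 ≡ 48
48 = 32 + 16, so 36^48 ≡ 48·22 ≡ 75 (mod 109)
Right side y^r · r^s mod p:
71^2 = 5041 ≡ 27
71^4 ≡ 27^2 = 729 ≡ 75
71^8 ≡ 75^2 = 5625 ≡ 66
71^16 ≡ 66^2 = 4356 ≡ 105
71^32 ≡ 105^2 = 11025 ≡ 16
71^64 ≡ 16^2 = 256 ≡ 38
74 = 64 + 8 + 2, so 71^74 ≡ 38·66·27 ≡ 27 (mod 109)
74^2 = 5476 ≡ 26
74^4 ≡ 26^2 = 676 ≡ 22
6 = 4 + 2, so 74^6 ≡ 22·26 ≡ 27 (mod 109)
27·27 = 729 ≡ 75 (mod 109)
75 ≡ 75 (mod 109), so the signature is genuine.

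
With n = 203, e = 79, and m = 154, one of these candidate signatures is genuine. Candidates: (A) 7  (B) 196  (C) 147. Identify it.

Candidate A: Squares mod 203: 7^1≡7, 7^2≡49, 7^4≡168, 7^8≡7, 7^16≡49, 7^32≡168, 7^64≡7; 79 = 64 + 8 + 4 + 2 + 1, so 7^79 ≡ 7·7·168·49·7 ≡ 49 (mod 203)
Candidate B: Squares mod 203: 196^1≡196, 196^2≡49, 196^4≡168, 196^8≡7, 196^16≡49, 196^32≡168, 196^64≡7; 79 = 64 + 8 + 4 + 2 + 1, so 196^79 ≡ 7·7·168·49·196 ≡ 154 (mod 203)
  → matches m = 154
Candidate C: Squares mod 203: 147^1≡147, 147^2≡91, 147^4≡161, 147^8≡140, 147^16≡112, 147^32≡161, 147^64≡140; 79 = 64 + 8 + 4 + 2 + 1, so 147^79 ≡ 140·140·161·91·147 ≡ 126 (mod 203)

B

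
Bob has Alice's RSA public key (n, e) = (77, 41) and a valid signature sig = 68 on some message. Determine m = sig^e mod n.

Squares mod 77: sig^1≡68, sig^2≡4, sig^4≡16, sig^8≡25, sig^16≡9, sig^32≡4
41 = 32 + 8 + 1, so sig^41 ≡ 4·25·68 ≡ 24 (mod 77)

24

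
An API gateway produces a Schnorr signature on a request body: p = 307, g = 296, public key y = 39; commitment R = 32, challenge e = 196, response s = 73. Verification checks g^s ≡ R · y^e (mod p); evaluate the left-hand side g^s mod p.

296^2 = 87616 ≡ 121
296^4 ≡ 121^2 = 14641 ≡ 212
296^8 ≡ 212^2 = 44944 ≡ 122
296^16 ≡ 122^2 = 14884 ≡ 148
296^32 ≡ 148^2 = 21904 ≡ 107
296^64 ≡ 107^2 = 11449 ≡ 90
73 = 64 + 8 + 1, so 296^73 ≡ 90·122·296 ≡ 178 (mod 307)

178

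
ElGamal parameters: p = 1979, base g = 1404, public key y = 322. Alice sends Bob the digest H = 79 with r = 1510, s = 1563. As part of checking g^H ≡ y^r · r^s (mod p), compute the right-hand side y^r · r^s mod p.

322^2 = 103684 ≡ 776
322^4 ≡ 776^2 = 602176 ≡ 560
322^8 ≡ 560^2 = 313600 ≡ 918
322^16 ≡ 918^2 = 842724 ≡ 1649
322^32 ≡ 1649^2 = 2719201 ≡ 55
322^64 ≡ 55^2 = 3025 ≡ 1046
322^128 ≡ 1046^2 = 1094116 ≡ 1708
322^256 ≡ 1708^2 = 2917264 ≡ 218
322^512 ≡ 218^2 = 47524 ≡ 28
322^1024 ≡ 28^2 = 784
1510 = 1024 + 256 + 128 + 64 + 32 + 4 + 2, so 322^1510 ≡ 784·218·1708·1046·55·560·776 ≡ 510 (mod 1979)
1510^2 = 2280100 ≡ 292
1510^4 ≡ 292^2 = 85264 ≡ 167
1510^8 ≡ 167^2 = 27889 ≡ 183
1510^16 ≡ 183^2 = 33489 ≡ 1825
1510^32 ≡ 1825^2 = 3330625 ≡ 1947
1510^64 ≡ 1947^2 = 3790809 ≡ 1024
1510^128 ≡ 1024^2 = 1048576 ≡ 1685
1510^256 ≡ 1685^2 = 2839225 ≡ 1339
1510^512 ≡ 1339^2 = 1792921 ≡ 1926
1510^1024 ≡ 1926^2 = 3709476 ≡ 830
1563 = 1024 + 512 + 16 + 8 + 2 + 1, so 1510^1563 ≡ 830·1926·1825·183·292·1510 ≡ 275 (mod 1979)
y^r · r^s ≡ 510·275 = 140250 ≡ 1720 (mod 1979)

1720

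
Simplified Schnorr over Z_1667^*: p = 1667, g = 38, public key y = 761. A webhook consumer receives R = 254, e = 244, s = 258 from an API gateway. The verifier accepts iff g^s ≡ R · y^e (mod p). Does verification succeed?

fails

g^s mod p:
Squares mod 1667: 38^1≡38, 38^2≡1444, 38^4≡1386, 38^8≡612, 38^16≡1136, 38^32≡238, 38^64≡1633, 38^128≡1156, 38^256≡1069
258 = 256 + 2, so 38^258 ≡ 1069·1444 ≡ 1661 (mod 1667)
R · y^e mod p:
Squares mod 1667: 761^1≡761, 761^2≡672, 761^4≡1494, 761^8≡1590, 761^16≡928, 761^32≡1012, 761^64≡606, 761^128≡496
244 = 128 + 64 + 32 + 16 + 4, so 761^244 ≡ 496·606·1012·928·1494 ≡ 1158 (mod 1667)
254·1158 = 294132 ≡ 740 (mod 1667)
1661 ≠ 740; the check fails.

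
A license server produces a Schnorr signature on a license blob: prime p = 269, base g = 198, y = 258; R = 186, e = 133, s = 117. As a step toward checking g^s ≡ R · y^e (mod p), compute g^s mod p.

32

Squares mod 269: 198^1≡198, 198^2≡199, 198^4≡58, 198^8≡136, 198^16≡204, 198^32≡190, 198^64≡54
117 = 64 + 32 + 16 + 4 + 1, so 198^117 ≡ 54·190·204·58·198 ≡ 32 (mod 269)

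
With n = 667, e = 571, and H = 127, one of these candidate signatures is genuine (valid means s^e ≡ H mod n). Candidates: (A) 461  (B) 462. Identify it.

Candidate A: 461^2 = 212521 ≡ 415; 461^4 ≡ 415^2 = 172225 ≡ 139; 461^8 ≡ 139^2 = 19321 ≡ 645; 461^16 ≡ 645^2 = 416025 ≡ 484; 461^32 ≡ 484^2 = 234256 ≡ 139; 461^64 ≡ 139^2 = 19321 ≡ 645; 461^128 ≡ 645^2 = 416025 ≡ 484; 461^256 ≡ 484^2 = 234256 ≡ 139; 461^512 ≡ 139^2 = 19321 ≡ 645; 571 = 512 + 32 + 16 + 8 + 2 + 1, so 461^571 ≡ 645·139·484·645·415·461 ≡ 507 (mod 667)
Candidate B: 462^2 = 213444 ≡ 4; 462^4 ≡ 4^2 = 16; 462^8 ≡ 16^2 = 256; 462^16 ≡ 256^2 = 65536 ≡ 170; 462^32 ≡ 170^2 = 28900 ≡ 219; 462^64 ≡ 219^2 = 47961 ≡ 604; 462^128 ≡ 604^2 = 364816 ≡ 634; 462^256 ≡ 634^2 = 401956 ≡ 422; 462^512 ≡ 422^2 = 178084 ≡ 662; 571 = 512 + 32 + 16 + 8 + 2 + 1, so 462^571 ≡ 662·219·170·256·4·462 ≡ 127 (mod 667)
  → matches H = 127

B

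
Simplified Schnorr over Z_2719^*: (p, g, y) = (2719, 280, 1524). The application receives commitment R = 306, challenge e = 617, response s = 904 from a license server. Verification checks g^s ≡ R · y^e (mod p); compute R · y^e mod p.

793

Squares mod 2719: 1524^1≡1524, 1524^2≡550, 1524^4≡691, 1524^8≡1656, 1524^16≡1584, 1524^32≡2138, 1524^64≡405, 1524^128≡885, 1524^256≡153, 1524^512≡1657
617 = 512 + 64 + 32 + 8 + 1, so 1524^617 ≡ 1657·405·2138·1656·1524 ≡ 1913 (mod 2719)
R · y^e ≡ 306·1913 = 585378 ≡ 793 (mod 2719)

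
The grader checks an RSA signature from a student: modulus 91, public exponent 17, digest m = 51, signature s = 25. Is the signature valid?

valid

s^2 ≡ 25^2 = 625 ≡ 79
s^4 ≡ 79^2 = 6241 ≡ 53
s^8 ≡ 53^2 = 2809 ≡ 79
s^16 ≡ 79^2 = 6241 ≡ 53
17 = 16 + 1, so s^17 ≡ 53·25 ≡ 51 (mod 91)
51 = m, so the signature checks out.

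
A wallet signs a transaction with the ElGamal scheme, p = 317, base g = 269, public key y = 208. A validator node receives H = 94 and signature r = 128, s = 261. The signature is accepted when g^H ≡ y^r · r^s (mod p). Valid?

no

Left side g^H mod p:
Squares mod 317: 269^1≡269, 269^2≡85, 269^4≡251, 269^8≡235, 269^16≡67, 269^32≡51, 269^64≡65
94 = 64 + 16 + 8 + 4 + 2, so 269^94 ≡ 65·67·235·251·85 ≡ 39 (mod 317)
Right side y^r · r^s mod p:
Squares mod 317: 208^1≡208, 208^2≡152, 208^4≡280, 208^8≡101, 208^16≡57, 208^32≡79, 208^64≡218, 208^128≡291
208^128 ≡ 291 (mod 317)
Squares mod 317: 128^1≡128, 128^2≡217, 128^4≡173, 128^8≡131, 128^16≡43, 128^32≡264, 128^64≡273, 128^128≡34, 128^256≡205
261 = 256 + 4 + 1, so 128^261 ≡ 205·173·128 ≡ 80 (mod 317)
291·80 = 23280 ≡ 139 (mod 317)
39 ≠ 139, so verification fails.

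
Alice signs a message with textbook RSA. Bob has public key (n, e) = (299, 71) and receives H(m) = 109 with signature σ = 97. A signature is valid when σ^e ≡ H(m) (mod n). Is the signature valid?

invalid

σ^2 ≡ 97^2 = 9409 ≡ 140
σ^4 ≡ 140^2 = 19600 ≡ 165
σ^8 ≡ 165^2 = 27225 ≡ 16
σ^16 ≡ 16^2 = 256
σ^32 ≡ 256^2 = 65536 ≡ 55
σ^64 ≡ 55^2 = 3025 ≡ 35
71 = 64 + 4 + 2 + 1, so σ^71 ≡ 35·165·140·97 ≡ 89 (mod 299)
The recovered value 89 does not match the digest 109.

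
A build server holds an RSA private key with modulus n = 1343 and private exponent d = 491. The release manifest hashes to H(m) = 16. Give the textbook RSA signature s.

(H(m))^2 ≡ 16^2 = 256
(H(m))^4 ≡ 256^2 = 65536 ≡ 1072
(H(m))^8 ≡ 1072^2 = 1149184 ≡ 919
(H(m))^16 ≡ 919^2 = 844561 ≡ 1157
(H(m))^32 ≡ 1157^2 = 1338649 ≡ 1021
(H(m))^64 ≡ 1021^2 = 1042441 ≡ 273
(H(m))^128 ≡ 273^2 = 74529 ≡ 664
(H(m))^256 ≡ 664^2 = 440896 ≡ 392
491 = 256 + 128 + 64 + 32 + 8 + 2 + 1, so (H(m))^491 ≡ 392·664·273·1021·919·256·16 ≡ 900 (mod 1343)

900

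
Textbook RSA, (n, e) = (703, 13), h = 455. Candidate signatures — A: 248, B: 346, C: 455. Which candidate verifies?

C

Candidate A: Squares mod 703: 248^1≡248, 248^2≡343, 248^4≡248, 248^8≡343; 13 = 8 + 4 + 1, so 248^13 ≡ 343·248·248 ≡ 248 (mod 703)
Candidate B: Squares mod 703: 346^1≡346, 346^2≡206, 346^4≡256, 346^8≡157; 13 = 8 + 4 + 1, so 346^13 ≡ 157·256·346 ≡ 389 (mod 703)
Candidate C: Squares mod 703: 455^1≡455, 455^2≡343, 455^4≡248, 455^8≡343; 13 = 8 + 4 + 1, so 455^13 ≡ 343·248·455 ≡ 455 (mod 703)
  → matches h = 455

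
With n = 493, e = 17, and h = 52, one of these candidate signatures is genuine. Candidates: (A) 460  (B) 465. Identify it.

Candidate A: 460^2 = 211600 ≡ 103; 460^4 ≡ 103^2 = 10609 ≡ 256; 460^8 ≡ 256^2 = 65536 ≡ 460; 460^16 ≡ 460^2 = 211600 ≡ 103; 17 = 16 + 1, so 460^17 ≡ 103·460 ≡ 52 (mod 493)
  → matches h = 52
Candidate B: 465^2 = 216225 ≡ 291; 465^4 ≡ 291^2 = 84681 ≡ 378; 465^8 ≡ 378^2 = 142884 ≡ 407; 465^16 ≡ 407^2 = 165649 ≡ 1; 17 = 16 + 1, so 465^17 ≡ 1·465 ≡ 465 (mod 493)

A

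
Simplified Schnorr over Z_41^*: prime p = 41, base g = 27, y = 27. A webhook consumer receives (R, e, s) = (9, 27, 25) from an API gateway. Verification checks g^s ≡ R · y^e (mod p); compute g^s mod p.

27

Squares mod 41: 27^1≡27, 27^2≡32, 27^4≡40, 27^8≡1, 27^16≡1
25 = 16 + 8 + 1, so 27^25 ≡ 1·1·27 ≡ 27 (mod 41)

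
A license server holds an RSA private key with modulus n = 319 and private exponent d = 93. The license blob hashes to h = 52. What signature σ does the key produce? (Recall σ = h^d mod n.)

h^2 ≡ 52^2 = 2704 ≡ 152
h^4 ≡ 152^2 = 23104 ≡ 136
h^8 ≡ 136^2 = 18496 ≡ 313
h^16 ≡ 313^2 = 97969 ≡ 36
h^32 ≡ 36^2 = 1296 ≡ 20
h^64 ≡ 20^2 = 400 ≡ 81
93 = 64 + 16 + 8 + 4 + 1, so h^93 ≡ 81·36·313·136·52 ≡ 94 (mod 319)

94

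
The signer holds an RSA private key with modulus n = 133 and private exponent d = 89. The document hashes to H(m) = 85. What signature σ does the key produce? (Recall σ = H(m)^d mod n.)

(H(m))^2 ≡ 85^2 = 7225 ≡ 43
(H(m))^4 ≡ 43^2 = 1849 ≡ 120
(H(m))^8 ≡ 120^2 = 14400 ≡ 36
(H(m))^16 ≡ 36^2 = 1296 ≡ 99
(H(m))^32 ≡ 99^2 = 9801 ≡ 92
(H(m))^64 ≡ 92^2 = 8464 ≡ 85
89 = 64 + 16 + 8 + 1, so (H(m))^89 ≡ 85·99·36·85 ≡ 36 (mod 133)

36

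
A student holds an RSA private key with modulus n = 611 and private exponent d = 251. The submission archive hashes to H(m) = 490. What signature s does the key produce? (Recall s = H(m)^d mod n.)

(H(m))^2 ≡ 490^2 = 240100 ≡ 588
(H(m))^4 ≡ 588^2 = 345744 ≡ 529
(H(m))^8 ≡ 529^2 = 279841 ≡ 3
(H(m))^16 ≡ 3^2 = 9
(H(m))^32 ≡ 9^2 = 81
(H(m))^64 ≡ 81^2 = 6561 ≡ 451
(H(m))^128 ≡ 451^2 = 203401 ≡ 549
251 = 128 + 64 + 32 + 16 + 8 + 2 + 1, so (H(m))^251 ≡ 549·451·81·9·3·588·490 ≡ 562 (mod 611)

562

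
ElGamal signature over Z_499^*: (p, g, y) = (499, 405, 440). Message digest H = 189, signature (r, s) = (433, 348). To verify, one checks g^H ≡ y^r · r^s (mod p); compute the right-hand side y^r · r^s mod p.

24

Squares mod 499: 440^1≡440, 440^2≡487, 440^4≡144, 440^8≡277, 440^16≡382, 440^32≡216, 440^64≡249, 440^128≡125, 440^256≡156
433 = 256 + 128 + 32 + 16 + 1, so 440^433 ≡ 156·125·216·382·440 ≡ 406 (mod 499)
Squares mod 499: 433^1≡433, 433^2≡364, 433^4≡261, 433^8≡257, 433^16≡181, 433^32≡326, 433^64≡488, 433^128≡121, 433^256≡170
348 = 256 + 64 + 16 + 8 + 4, so 433^348 ≡ 170·488·181·257·261 ≡ 209 (mod 499)
y^r · r^s ≡ 406·209 = 84854 ≡ 24 (mod 499)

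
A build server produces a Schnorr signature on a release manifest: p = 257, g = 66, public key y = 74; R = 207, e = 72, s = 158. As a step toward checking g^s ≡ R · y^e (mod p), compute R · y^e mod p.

Squares mod 257: 74^1≡74, 74^2≡79, 74^4≡73, 74^8≡189, 74^16≡255, 74^32≡4, 74^64≡16
72 = 64 + 8, so 74^72 ≡ 16·189 ≡ 197 (mod 257)
R · y^e ≡ 207·197 = 40779 ≡ 173 (mod 257)

173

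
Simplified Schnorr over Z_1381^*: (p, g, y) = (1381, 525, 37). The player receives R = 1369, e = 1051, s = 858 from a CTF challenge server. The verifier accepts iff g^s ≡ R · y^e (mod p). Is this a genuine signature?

g^s mod p:
525^858 mod 1381 = 232
R · y^e mod p:
37^1051 mod 1381 = 441
1369·441 = 603729 ≡ 232 (mod 1381)
232 ≡ 232 (mod 1381); signature holds.

genuine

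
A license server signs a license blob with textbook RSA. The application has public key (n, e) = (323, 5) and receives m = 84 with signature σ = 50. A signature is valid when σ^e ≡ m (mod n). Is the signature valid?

valid

Squares mod 323: σ^1≡50, σ^2≡239, σ^4≡273
5 = 4 + 1, so σ^5 ≡ 273·50 ≡ 84 (mod 323)
Since 84 equals the digest 84, verification succeeds.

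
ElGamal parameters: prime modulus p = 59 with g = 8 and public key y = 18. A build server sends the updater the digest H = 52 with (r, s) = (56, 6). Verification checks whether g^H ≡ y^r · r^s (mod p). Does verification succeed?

passes

Left side g^H mod p:
Squares mod 59: 8^1≡8, 8^2≡5, 8^4≡25, 8^8≡35, 8^16≡45, 8^32≡19
52 = 32 + 16 + 4, so 8^52 ≡ 19·45·25 ≡ 17 (mod 59)
Right side y^r · r^s mod p:
Squares mod 59: 18^1≡18, 18^2≡29, 18^4≡15, 18^8≡48, 18^16≡3, 18^32≡9
56 = 32 + 16 + 8, so 18^56 ≡ 9·3·48 ≡ 57 (mod 59)
Squares mod 59: 56^1≡56, 56^2≡9, 56^4≡22
6 = 4 + 2, so 56^6 ≡ 22·9 ≡ 21 (mod 59)
57·21 = 1197 ≡ 17 (mod 59)
17 ≡ 17 (mod 59), so the signature is genuine.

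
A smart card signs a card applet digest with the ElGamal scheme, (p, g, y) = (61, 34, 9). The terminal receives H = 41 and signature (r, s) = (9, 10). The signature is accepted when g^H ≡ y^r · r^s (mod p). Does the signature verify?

Left side g^H mod p:
34^2 = 1156 ≡ 58
34^4 ≡ 58^2 = 3364 ≡ 9
34^8 ≡ 9^2 = 81 ≡ 20
34^16 ≡ 20^2 = 400 ≡ 34
34^32 ≡ 34^2 = 1156 ≡ 58
41 = 32 + 8 + 1, so 34^41 ≡ 58·20·34 ≡ 34 (mod 61)
Right side y^r · r^s mod p:
9^2 = 81 ≡ 20
9^4 ≡ 20^2 = 400 ≡ 34
9^8 ≡ 34^2 = 1156 ≡ 58
9 = 8 + 1, so 9^9 ≡ 58·9 ≡ 34 (mod 61)
9^2 = 81 ≡ 20
9^4 ≡ 20^2 = 400 ≡ 34
9^8 ≡ 34^2 = 1156 ≡ 58
10 = 8 + 2, so 9^10 ≡ 58·20 ≡ 1 (mod 61)
34·1 = 34 ≡ 34 (mod 61)
34 ≡ 34 (mod 61), so the signature is genuine.

verifies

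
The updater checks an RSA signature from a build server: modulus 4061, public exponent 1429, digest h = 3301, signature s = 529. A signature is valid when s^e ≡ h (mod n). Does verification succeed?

fails

s^2 ≡ 529^2 = 279841 ≡ 3693
s^4 ≡ 3693^2 = 13638249 ≡ 1411
s^8 ≡ 1411^2 = 1990921 ≡ 1031
s^16 ≡ 1031^2 = 1062961 ≡ 3040
s^32 ≡ 3040^2 = 9241600 ≡ 2825
s^64 ≡ 2825^2 = 7980625 ≡ 760
s^128 ≡ 760^2 = 577600 ≡ 938
s^256 ≡ 938^2 = 879844 ≡ 2668
s^512 ≡ 2668^2 = 7118224 ≡ 3352
s^1024 ≡ 3352^2 = 11235904 ≡ 3178
1429 = 1024 + 256 + 128 + 16 + 4 + 1, so s^1429 ≡ 3178·2668·938·3040·1411·529 ≡ 760 (mod 4061)
760 ≠ 3301, so verification fails.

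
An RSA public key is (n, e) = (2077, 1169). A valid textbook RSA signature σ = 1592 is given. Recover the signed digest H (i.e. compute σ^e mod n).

σ^2 ≡ 1592^2 = 2534464 ≡ 524
σ^4 ≡ 524^2 = 274576 ≡ 412
σ^8 ≡ 412^2 = 169744 ≡ 1507
σ^16 ≡ 1507^2 = 2271049 ≡ 888
σ^32 ≡ 888^2 = 788544 ≡ 1361
σ^64 ≡ 1361^2 = 1852321 ≡ 1714
σ^128 ≡ 1714^2 = 2937796 ≡ 918
σ^256 ≡ 918^2 = 842724 ≡ 1539
σ^512 ≡ 1539^2 = 2368521 ≡ 741
σ^1024 ≡ 741^2 = 549081 ≡ 753
1169 = 1024 + 128 + 16 + 1, so σ^1169 ≡ 753·918·888·1592 ≡ 141 (mod 2077)

141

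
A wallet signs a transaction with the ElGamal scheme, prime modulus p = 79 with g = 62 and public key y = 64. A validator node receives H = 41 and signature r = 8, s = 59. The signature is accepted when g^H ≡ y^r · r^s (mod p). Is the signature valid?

valid

Left side g^H mod p:
62^2 = 3844 ≡ 52
62^4 ≡ 52^2 = 2704 ≡ 18
62^8 ≡ 18^2 = 324 ≡ 8
62^16 ≡ 8^2 = 64
62^32 ≡ 64^2 = 4096 ≡ 67
41 = 32 + 8 + 1, so 62^41 ≡ 67·8·62 ≡ 52 (mod 79)
Right side y^r · r^s mod p:
64^2 = 4096 ≡ 67
64^4 ≡ 67^2 = 4489 ≡ 65
64^8 ≡ 65^2 = 4225 ≡ 38
8^2 = 64
8^4 ≡ 64^2 = 4096 ≡ 67
8^8 ≡ 67^2 = 4489 ≡ 65
8^16 ≡ 65^2 = 4225 ≡ 38
8^32 ≡ 38^2 = 1444 ≡ 22
59 = 32 + 16 + 8 + 2 + 1, so 8^59 ≡ 22·38·65·64·8 ≡ 18 (mod 79)
38·18 = 684 ≡ 52 (mod 79)
52 ≡ 52 (mod 79), so the signature is genuine.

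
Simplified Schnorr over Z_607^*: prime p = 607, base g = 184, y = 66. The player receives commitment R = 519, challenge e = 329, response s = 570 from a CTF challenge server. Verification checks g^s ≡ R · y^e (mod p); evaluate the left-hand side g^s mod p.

82

Squares mod 607: 184^1≡184, 184^2≡471, 184^4≡286, 184^8≡458, 184^16≡349, 184^32≡401, 184^64≡553, 184^128≡488, 184^256≡200, 184^512≡545
570 = 512 + 32 + 16 + 8 + 2, so 184^570 ≡ 545·401·349·458·471 ≡ 82 (mod 607)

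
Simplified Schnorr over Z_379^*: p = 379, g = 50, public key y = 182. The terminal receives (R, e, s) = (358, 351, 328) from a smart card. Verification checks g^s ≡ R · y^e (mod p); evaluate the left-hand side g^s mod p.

Squares mod 379: 50^1≡50, 50^2≡226, 50^4≡290, 50^8≡341, 50^16≡307, 50^32≡257, 50^64≡103, 50^128≡376, 50^256≡9
328 = 256 + 64 + 8, so 50^328 ≡ 9·103·341 ≡ 21 (mod 379)

21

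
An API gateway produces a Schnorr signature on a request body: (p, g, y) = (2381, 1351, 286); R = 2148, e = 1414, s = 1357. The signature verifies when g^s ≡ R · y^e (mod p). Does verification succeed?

g^s mod p:
Squares mod 2381: 1351^1≡1351, 1351^2≡1355, 1351^4≡274, 1351^8≡1265, 1351^16≡193, 1351^32≡1534, 1351^64≡728, 1351^128≡1402, 1351^256≡1279, 1351^512≡94, 1351^1024≡1693
1357 = 1024 + 256 + 64 + 8 + 4 + 1, so 1351^1357 ≡ 1693·1279·728·1265·274·1351 ≡ 839 (mod 2381)
R · y^e mod p:
Squares mod 2381: 286^1≡286, 286^2≡842, 286^4≡1807, 286^8≡898, 286^16≡1626, 286^32≡966, 286^64≡2185, 286^128≡320, 286^256≡17, 286^512≡289, 286^1024≡186
1414 = 1024 + 256 + 128 + 4 + 2, so 286^1414 ≡ 186·17·320·1807·842 ≡ 1787 (mod 2381)
2148·1787 = 3838476 ≡ 304 (mod 2381)
839 ≠ 304; the check fails.

fails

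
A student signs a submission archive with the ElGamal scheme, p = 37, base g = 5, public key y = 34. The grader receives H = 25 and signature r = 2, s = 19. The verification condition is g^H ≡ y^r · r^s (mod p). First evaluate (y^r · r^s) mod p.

19

34^2 = 1156 ≡ 9
2^2 = 4
2^4 ≡ 4^2 = 16
2^8 ≡ 16^2 = 256 ≡ 34
2^16 ≡ 34^2 = 1156 ≡ 9
19 = 16 + 2 + 1, so 2^19 ≡ 9·4·2 ≡ 35 (mod 37)
y^r · r^s ≡ 9·35 = 315 ≡ 19 (mod 37)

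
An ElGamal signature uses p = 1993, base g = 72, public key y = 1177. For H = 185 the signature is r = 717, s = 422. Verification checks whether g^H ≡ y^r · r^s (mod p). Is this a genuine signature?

genuine

Left side g^H mod p:
72^2 = 5184 ≡ 1198
72^4 ≡ 1198^2 = 1435204 ≡ 244
72^8 ≡ 244^2 = 59536 ≡ 1739
72^16 ≡ 1739^2 = 3024121 ≡ 740
72^32 ≡ 740^2 = 547600 ≡ 1518
72^64 ≡ 1518^2 = 2304324 ≡ 416
72^128 ≡ 416^2 = 173056 ≡ 1658
185 = 128 + 32 + 16 + 8 + 1, so 72^185 ≡ 1658·1518·740·1739·72 ≡ 1464 (mod 1993)
Right side y^r · r^s mod p:
1177^2 = 1385329 ≡ 194
1177^4 ≡ 194^2 = 37636 ≡ 1762
1177^8 ≡ 1762^2 = 3104644 ≡ 1543
1177^16 ≡ 1543^2 = 2380849 ≡ 1207
1177^32 ≡ 1207^2 = 1456849 ≡ 1959
1177^64 ≡ 1959^2 = 3837681 ≡ 1156
1177^128 ≡ 1156^2 = 1336336 ≡ 1026
1177^256 ≡ 1026^2 = 1052676 ≡ 372
1177^512 ≡ 372^2 = 138384 ≡ 867
717 = 512 + 128 + 64 + 8 + 4 + 1, so 1177^717 ≡ 867·1026·1156·1543·1762·1177 ≡ 421 (mod 1993)
717^2 = 514089 ≡ 1888
717^4 ≡ 1888^2 = 3564544 ≡ 1060
717^8 ≡ 1060^2 = 1123600 ≡ 1541
717^16 ≡ 1541^2 = 2374681 ≡ 1018
717^32 ≡ 1018^2 = 1036324 ≡ 1957
717^64 ≡ 1957^2 = 3829849 ≡ 1296
717^128 ≡ 1296^2 = 1679616 ≡ 1510
717^256 ≡ 1510^2 = 2280100 ≡ 108
422 = 256 + 128 + 32 + 4 + 2, so 717^422 ≡ 108·1510·1957·1060·1888 ≡ 1916 (mod 1993)
421·1916 = 806636 ≡ 1464 (mod 1993)
1464 ≡ 1464 (mod 1993), so the signature is genuine.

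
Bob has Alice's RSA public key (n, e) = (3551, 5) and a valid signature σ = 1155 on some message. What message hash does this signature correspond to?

1500

σ^5 mod 3551 = 1500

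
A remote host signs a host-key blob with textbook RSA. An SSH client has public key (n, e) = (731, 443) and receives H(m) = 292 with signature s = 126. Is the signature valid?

Squares mod 731: s^1≡126, s^2≡525, s^4≡38, s^8≡713, s^16≡324, s^32≡443, s^64≡341, s^128≡52, s^256≡511
443 = 256 + 128 + 32 + 16 + 8 + 2 + 1, so s^443 ≡ 511·52·443·324·713·525·126 ≡ 439 (mod 731)
s^443 mod 731 = 439, but H(m) = 292.

invalid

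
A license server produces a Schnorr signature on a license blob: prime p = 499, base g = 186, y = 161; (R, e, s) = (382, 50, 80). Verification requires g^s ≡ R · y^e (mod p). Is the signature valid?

g^s mod p:
186^2 = 34596 ≡ 165
186^4 ≡ 165^2 = 27225 ≡ 279
186^8 ≡ 279^2 = 77841 ≡ 496
186^16 ≡ 496^2 = 246016 ≡ 9
186^32 ≡ 9^2 = 81
186^64 ≡ 81^2 = 6561 ≡ 74
80 = 64 + 16, so 186^80 ≡ 74·9 ≡ 167 (mod 499)
R · y^e mod p:
161^2 = 25921 ≡ 472
161^4 ≡ 472^2 = 222784 ≡ 230
161^8 ≡ 230^2 = 52900 ≡ 6
161^16 ≡ 6^2 = 36
161^32 ≡ 36^2 = 1296 ≡ 298
50 = 32 + 16 + 2, so 161^50 ≡ 298·36·472 ≡ 263 (mod 499)
382·263 = 100466 ≡ 167 (mod 499)
167 ≡ 167 (mod 499); signature holds.

valid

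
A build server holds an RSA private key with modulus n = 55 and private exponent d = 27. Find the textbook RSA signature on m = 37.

m^2 ≡ 37^2 = 1369 ≡ 49
m^4 ≡ 49^2 = 2401 ≡ 36
m^8 ≡ 36^2 = 1296 ≡ 31
m^16 ≡ 31^2 = 961 ≡ 26
27 = 16 + 8 + 2 + 1, so m^27 ≡ 26·31·49·37 ≡ 38 (mod 55)

38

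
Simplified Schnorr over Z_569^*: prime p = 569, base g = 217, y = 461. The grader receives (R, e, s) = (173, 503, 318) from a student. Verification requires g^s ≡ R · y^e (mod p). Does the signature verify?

g^s mod p:
217^2 = 47089 ≡ 431
217^4 ≡ 431^2 = 185761 ≡ 267
217^8 ≡ 267^2 = 71289 ≡ 164
217^16 ≡ 164^2 = 26896 ≡ 153
217^32 ≡ 153^2 = 23409 ≡ 80
217^64 ≡ 80^2 = 6400 ≡ 141
217^128 ≡ 141^2 = 19881 ≡ 535
217^256 ≡ 535^2 = 286225 ≡ 18
318 = 256 + 32 + 16 + 8 + 4 + 2, so 217^318 ≡ 18·80·153·164·267·431 ≡ 229 (mod 569)
R · y^e mod p:
461^2 = 212521 ≡ 284
461^4 ≡ 284^2 = 80656 ≡ 427
461^8 ≡ 427^2 = 182329 ≡ 249
461^16 ≡ 249^2 = 62001 ≡ 549
461^32 ≡ 549^2 = 301401 ≡ 400
461^64 ≡ 400^2 = 160000 ≡ 111
461^128 ≡ 111^2 = 12321 ≡ 372
461^256 ≡ 372^2 = 138384 ≡ 117
503 = 256 + 128 + 64 + 32 + 16 + 4 + 2 + 1, so 461^503 ≡ 117·372·111·400·549·427·284·461 ≡ 248 (mod 569)
173·248 = 42904 ≡ 229 (mod 569)
229 ≡ 229 (mod 569); signature holds.

verifies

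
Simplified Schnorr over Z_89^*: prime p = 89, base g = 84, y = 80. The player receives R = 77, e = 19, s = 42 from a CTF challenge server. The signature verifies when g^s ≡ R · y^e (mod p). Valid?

no

g^s mod p:
84^2 = 7056 ≡ 25
84^4 ≡ 25^2 = 625 ≡ 2
84^8 ≡ 2^2 = 4
84^16 ≡ 4^2 = 16
84^32 ≡ 16^2 = 256 ≡ 78
42 = 32 + 8 + 2, so 84^42 ≡ 78·4·25 ≡ 57 (mod 89)
R · y^e mod p:
80^2 = 6400 ≡ 81
80^4 ≡ 81^2 = 6561 ≡ 64
80^8 ≡ 64^2 = 4096 ≡ 2
80^16 ≡ 2^2 = 4
19 = 16 + 2 + 1, so 80^19 ≡ 4·81·80 ≡ 21 (mod 89)
77·21 = 1617 ≡ 15 (mod 89)
57 ≠ 15; the check fails.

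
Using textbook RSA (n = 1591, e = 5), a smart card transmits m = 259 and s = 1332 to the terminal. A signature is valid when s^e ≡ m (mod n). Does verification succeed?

s^5 mod 1591 = 1332
1332 ≠ 259, so verification fails.

fails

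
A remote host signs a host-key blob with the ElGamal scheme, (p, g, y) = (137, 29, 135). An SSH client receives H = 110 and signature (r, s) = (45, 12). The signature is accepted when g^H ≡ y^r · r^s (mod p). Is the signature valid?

Left side g^H mod p:
29^2 = 841 ≡ 19
29^4 ≡ 19^2 = 361 ≡ 87
29^8 ≡ 87^2 = 7569 ≡ 34
29^16 ≡ 34^2 = 1156 ≡ 60
29^32 ≡ 60^2 = 3600 ≡ 38
29^64 ≡ 38^2 = 1444 ≡ 74
110 = 64 + 32 + 8 + 4 + 2, so 29^110 ≡ 74·38·34·87·19 ≡ 112 (mod 137)
Right side y^r · r^s mod p:
135^2 = 18225 ≡ 4
135^4 ≡ 4^2 = 16
135^8 ≡ 16^2 = 256 ≡ 119
135^16 ≡ 119^2 = 14161 ≡ 50
135^32 ≡ 50^2 = 2500 ≡ 34
45 = 32 + 8 + 4 + 1, so 135^45 ≡ 34·119·16·135 ≡ 130 (mod 137)
45^2 = 2025 ≡ 107
45^4 ≡ 107^2 = 11449 ≡ 78
45^8 ≡ 78^2 = 6084 ≡ 56
12 = 8 + 4, so 45^12 ≡ 56·78 ≡ 121 (mod 137)
130·121 = 15730 ≡ 112 (mod 137)
112 ≡ 112 (mod 137), so the signature is genuine.

valid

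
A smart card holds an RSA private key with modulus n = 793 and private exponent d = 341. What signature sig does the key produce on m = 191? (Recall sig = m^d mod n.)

Squares mod 793: m^1≡191, m^2≡3, m^4≡9, m^8≡81, m^16≡217, m^32≡302, m^64≡9, m^128≡81, m^256≡217
341 = 256 + 64 + 16 + 4 + 1, so m^341 ≡ 217·9·217·9·191 ≡ 679 (mod 793)

679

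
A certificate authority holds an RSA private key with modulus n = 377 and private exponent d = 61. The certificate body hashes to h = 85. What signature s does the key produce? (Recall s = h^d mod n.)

345

h^2 ≡ 85^2 = 7225 ≡ 62
h^4 ≡ 62^2 = 3844 ≡ 74
h^8 ≡ 74^2 = 5476 ≡ 198
h^16 ≡ 198^2 = 39204 ≡ 373
h^32 ≡ 373^2 = 139129 ≡ 16
61 = 32 + 16 + 8 + 4 + 1, so h^61 ≡ 16·373·198·74·85 ≡ 345 (mod 377)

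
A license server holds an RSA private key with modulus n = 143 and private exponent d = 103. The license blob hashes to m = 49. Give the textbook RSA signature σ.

114

m^2 ≡ 49^2 = 2401 ≡ 113
m^4 ≡ 113^2 = 12769 ≡ 42
m^8 ≡ 42^2 = 1764 ≡ 48
m^16 ≡ 48^2 = 2304 ≡ 16
m^32 ≡ 16^2 = 256 ≡ 113
m^64 ≡ 113^2 = 12769 ≡ 42
103 = 64 + 32 + 4 + 2 + 1, so m^103 ≡ 42·113·42·113·49 ≡ 114 (mod 143)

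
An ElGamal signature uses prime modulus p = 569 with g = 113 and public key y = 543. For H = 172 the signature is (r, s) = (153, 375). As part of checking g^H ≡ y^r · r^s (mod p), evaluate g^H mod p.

476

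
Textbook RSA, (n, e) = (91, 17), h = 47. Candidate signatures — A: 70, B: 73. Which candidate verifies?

B

Candidate A: 70^17 mod 91 = 70
Candidate B: 73^17 mod 91 = 47
  → matches h = 47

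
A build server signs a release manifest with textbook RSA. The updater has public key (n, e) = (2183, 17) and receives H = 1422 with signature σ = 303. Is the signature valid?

σ^2 ≡ 303^2 = 91809 ≡ 123
σ^4 ≡ 123^2 = 15129 ≡ 2031
σ^8 ≡ 2031^2 = 4124961 ≡ 1274
σ^16 ≡ 1274^2 = 1623076 ≡ 1107
17 = 16 + 1, so σ^17 ≡ 1107·303 ≡ 1422 (mod 2183)
Since 1422 equals the digest 1422, verification succeeds.

valid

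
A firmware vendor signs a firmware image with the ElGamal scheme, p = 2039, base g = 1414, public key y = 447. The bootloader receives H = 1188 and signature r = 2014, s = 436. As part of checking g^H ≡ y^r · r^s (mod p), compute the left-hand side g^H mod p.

415

1414^2 = 1999396 ≡ 1176
1414^4 ≡ 1176^2 = 1382976 ≡ 534
1414^8 ≡ 534^2 = 285156 ≡ 1735
1414^16 ≡ 1735^2 = 3010225 ≡ 661
1414^32 ≡ 661^2 = 436921 ≡ 575
1414^64 ≡ 575^2 = 330625 ≡ 307
1414^128 ≡ 307^2 = 94249 ≡ 455
1414^256 ≡ 455^2 = 207025 ≡ 1086
1414^512 ≡ 1086^2 = 1179396 ≡ 854
1414^1024 ≡ 854^2 = 729316 ≡ 1393
1188 = 1024 + 128 + 32 + 4, so 1414^1188 ≡ 1393·455·575·534 ≡ 415 (mod 2039)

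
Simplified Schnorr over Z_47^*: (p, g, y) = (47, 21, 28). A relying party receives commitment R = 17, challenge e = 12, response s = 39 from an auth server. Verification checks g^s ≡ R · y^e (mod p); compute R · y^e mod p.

Squares mod 47: 28^1≡28, 28^2≡32, 28^4≡37, 28^8≡6
12 = 8 + 4, so 28^12 ≡ 6·37 ≡ 34 (mod 47)
R · y^e ≡ 17·34 = 578 ≡ 14 (mod 47)

14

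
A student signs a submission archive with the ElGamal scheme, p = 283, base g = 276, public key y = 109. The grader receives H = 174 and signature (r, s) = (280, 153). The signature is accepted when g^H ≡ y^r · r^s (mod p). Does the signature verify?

does not verify

Left side g^H mod p:
276^174 mod 283 = 127
Right side y^r · r^s mod p:
109^280 mod 283 = 113
280^153 mod 283 = 250
113·250 = 28250 ≡ 233 (mod 283)
127 ≠ 233, so verification fails.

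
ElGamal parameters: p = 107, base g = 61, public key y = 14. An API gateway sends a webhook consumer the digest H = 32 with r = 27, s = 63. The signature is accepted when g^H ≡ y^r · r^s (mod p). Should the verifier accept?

accept

Left side g^H mod p:
Squares mod 107: 61^1≡61, 61^2≡83, 61^4≡41, 61^8≡76, 61^16≡105, 61^32≡4
61^32 ≡ 4 (mod 107)
Right side y^r · r^s mod p:
Squares mod 107: 14^1≡14, 14^2≡89, 14^4≡3, 14^8≡9, 14^16≡81
27 = 16 + 8 + 2 + 1, so 14^27 ≡ 81·9·89·14 ≡ 11 (mod 107)
Squares mod 107: 27^1≡27, 27^2≡87, 27^4≡79, 27^8≡35, 27^16≡48, 27^32≡57
63 = 32 + 16 + 8 + 4 + 2 + 1, so 27^63 ≡ 57·48·35·79·87·27 ≡ 49 (mod 107)
11·49 = 539 ≡ 4 (mod 107)
4 ≡ 4 (mod 107), so the signature is genuine.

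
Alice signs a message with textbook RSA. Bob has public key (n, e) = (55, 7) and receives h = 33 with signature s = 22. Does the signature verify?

verifies

s^2 ≡ 22^2 = 484 ≡ 44
s^4 ≡ 44^2 = 1936 ≡ 11
7 = 4 + 2 + 1, so s^7 ≡ 11·44·22 ≡ 33 (mod 55)
s^7 mod 55 = 33 matches h.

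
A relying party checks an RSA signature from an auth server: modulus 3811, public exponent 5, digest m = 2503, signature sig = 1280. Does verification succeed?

Squares mod 3811: sig^1≡1280, sig^2≡3481, sig^4≡2192
5 = 4 + 1, so sig^5 ≡ 2192·1280 ≡ 864 (mod 3811)
sig^5 mod 3811 = 864, but m = 2503.

fails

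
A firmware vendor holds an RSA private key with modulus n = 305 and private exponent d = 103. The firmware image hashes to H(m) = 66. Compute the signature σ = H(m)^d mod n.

161

(H(m))^2 ≡ 66^2 = 4356 ≡ 86
(H(m))^4 ≡ 86^2 = 7396 ≡ 76
(H(m))^8 ≡ 76^2 = 5776 ≡ 286
(H(m))^16 ≡ 286^2 = 81796 ≡ 56
(H(m))^32 ≡ 56^2 = 3136 ≡ 86
(H(m))^64 ≡ 86^2 = 7396 ≡ 76
103 = 64 + 32 + 4 + 2 + 1, so (H(m))^103 ≡ 76·86·76·86·66 ≡ 161 (mod 305)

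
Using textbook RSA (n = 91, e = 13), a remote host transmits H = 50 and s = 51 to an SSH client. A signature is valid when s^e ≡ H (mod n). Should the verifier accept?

s^13 mod 91 = 51
The recovered value 51 does not match the digest 50.

reject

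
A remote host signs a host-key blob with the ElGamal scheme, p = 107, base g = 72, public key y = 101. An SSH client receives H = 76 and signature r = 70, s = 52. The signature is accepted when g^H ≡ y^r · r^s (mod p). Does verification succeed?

Left side g^H mod p:
72^2 = 5184 ≡ 48
72^4 ≡ 48^2 = 2304 ≡ 57
72^8 ≡ 57^2 = 3249 ≡ 39
72^16 ≡ 39^2 = 1521 ≡ 23
72^32 ≡ 23^2 = 529 ≡ 101
72^64 ≡ 101^2 = 10201 ≡ 36
76 = 64 + 8 + 4, so 72^76 ≡ 36·39·57 ≡ 99 (mod 107)
Right side y^r · r^s mod p:
101^2 = 10201 ≡ 36
101^4 ≡ 36^2 = 1296 ≡ 12
101^8 ≡ 12^2 = 144 ≡ 37
101^16 ≡ 37^2 = 1369 ≡ 85
101^32 ≡ 85^2 = 7225 ≡ 56
101^64 ≡ 56^2 = 3136 ≡ 33
70 = 64 + 4 + 2, so 101^70 ≡ 33·12·36 ≡ 25 (mod 107)
70^2 = 4900 ≡ 85
70^4 ≡ 85^2 = 7225 ≡ 56
70^8 ≡ 56^2 = 3136 ≡ 33
70^16 ≡ 33^2 = 1089 ≡ 19
70^32 ≡ 19^2 = 361 ≡ 40
52 = 32 + 16 + 4, so 70^52 ≡ 40·19·56 ≡ 81 (mod 107)
25·81 = 2025 ≡ 99 (mod 107)
99 ≡ 99 (mod 107), so the signature is genuine.

passes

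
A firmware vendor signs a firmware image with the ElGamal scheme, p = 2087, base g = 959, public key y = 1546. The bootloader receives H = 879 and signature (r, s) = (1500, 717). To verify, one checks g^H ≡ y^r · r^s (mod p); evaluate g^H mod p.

890

Squares mod 2087: 959^1≡959, 959^2≡1401, 959^4≡1021, 959^8≡1028, 959^16≡762, 959^32≡458, 959^64≡1064, 959^128≡942, 959^256≡389, 959^512≡1057
879 = 512 + 256 + 64 + 32 + 8 + 4 + 2 + 1, so 959^879 ≡ 1057·389·1064·458·1028·1021·1401·959 ≡ 890 (mod 2087)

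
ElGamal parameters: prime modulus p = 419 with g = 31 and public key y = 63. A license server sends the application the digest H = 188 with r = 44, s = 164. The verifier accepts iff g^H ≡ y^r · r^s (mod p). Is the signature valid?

valid

Left side g^H mod p:
Squares mod 419: 31^1≡31, 31^2≡123, 31^4≡45, 31^8≡349, 31^16≡291, 31^32≡43, 31^64≡173, 31^128≡180
188 = 128 + 32 + 16 + 8 + 4, so 31^188 ≡ 180·43·291·349·45 ≡ 273 (mod 419)
Right side y^r · r^s mod p:
Squares mod 419: 63^1≡63, 63^2≡198, 63^4≡237, 63^8≡23, 63^16≡110, 63^32≡368
44 = 32 + 8 + 4, so 63^44 ≡ 368·23·237 ≡ 215 (mod 419)
Squares mod 419: 44^1≡44, 44^2≡260, 44^4≡141, 44^8≡188, 44^16≡148, 44^32≡116, 44^64≡48, 44^128≡209
164 = 128 + 32 + 4, so 44^164 ≡ 209·116·141 ≡ 202 (mod 419)
215·202 = 43430 ≡ 273 (mod 419)
273 ≡ 273 (mod 419), so the signature is genuine.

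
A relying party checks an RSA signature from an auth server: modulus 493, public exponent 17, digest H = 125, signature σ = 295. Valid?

yes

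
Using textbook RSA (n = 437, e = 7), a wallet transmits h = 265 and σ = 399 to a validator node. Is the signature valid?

invalid

σ^2 ≡ 399^2 = 159201 ≡ 133
σ^4 ≡ 133^2 = 17689 ≡ 209
7 = 4 + 2 + 1, so σ^7 ≡ 209·133·399 ≡ 380 (mod 437)
The recovered value 380 does not match the digest 265.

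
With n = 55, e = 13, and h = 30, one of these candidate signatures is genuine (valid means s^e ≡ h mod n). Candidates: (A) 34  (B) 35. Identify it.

B

Candidate A: Squares mod 55: 34^1≡34, 34^2≡1, 34^4≡1, 34^8≡1; 13 = 8 + 4 + 1, so 34^13 ≡ 1·1·34 ≡ 34 (mod 55)
Candidate B: Squares mod 55: 35^1≡35, 35^2≡15, 35^4≡5, 35^8≡25; 13 = 8 + 4 + 1, so 35^13 ≡ 25·5·35 ≡ 30 (mod 55)
  → matches h = 30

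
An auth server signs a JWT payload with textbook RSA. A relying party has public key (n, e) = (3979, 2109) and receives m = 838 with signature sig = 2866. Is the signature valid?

valid

sig^2109 mod 3979 = 838
838 = m, so the signature checks out.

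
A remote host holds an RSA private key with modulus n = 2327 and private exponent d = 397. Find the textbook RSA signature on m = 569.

127

m^2 ≡ 569^2 = 323761 ≡ 308
m^4 ≡ 308^2 = 94864 ≡ 1784
m^8 ≡ 1784^2 = 3182656 ≡ 1647
m^16 ≡ 1647^2 = 2712609 ≡ 1654
m^32 ≡ 1654^2 = 2735716 ≡ 1491
m^64 ≡ 1491^2 = 2223081 ≡ 796
m^128 ≡ 796^2 = 633616 ≡ 672
m^256 ≡ 672^2 = 451584 ≡ 146
397 = 256 + 128 + 8 + 4 + 1, so m^397 ≡ 146·672·1647·1784·569 ≡ 127 (mod 2327)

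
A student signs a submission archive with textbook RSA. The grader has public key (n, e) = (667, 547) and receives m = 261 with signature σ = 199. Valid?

no

σ^547 mod 667 = 663
The recovered value 663 does not match the digest 261.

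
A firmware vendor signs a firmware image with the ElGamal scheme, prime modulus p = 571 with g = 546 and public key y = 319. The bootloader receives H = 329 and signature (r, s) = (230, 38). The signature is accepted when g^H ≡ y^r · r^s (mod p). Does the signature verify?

does not verify

Left side g^H mod p:
546^2 = 298116 ≡ 54
546^4 ≡ 54^2 = 2916 ≡ 61
546^8 ≡ 61^2 = 3721 ≡ 295
546^16 ≡ 295^2 = 87025 ≡ 233
546^32 ≡ 233^2 = 54289 ≡ 44
546^64 ≡ 44^2 = 1936 ≡ 223
546^128 ≡ 223^2 = 49729 ≡ 52
546^256 ≡ 52^2 = 2704 ≡ 420
329 = 256 + 64 + 8 + 1, so 546^329 ≡ 420·223·295·546 ≡ 197 (mod 571)
Right side y^r · r^s mod p:
319^2 = 101761 ≡ 123
319^4 ≡ 123^2 = 15129 ≡ 283
319^8 ≡ 283^2 = 80089 ≡ 149
319^16 ≡ 149^2 = 22201 ≡ 503
319^32 ≡ 503^2 = 253009 ≡ 56
319^64 ≡ 56^2 = 3136 ≡ 281
319^128 ≡ 281^2 = 78961 ≡ 163
230 = 128 + 64 + 32 + 4 + 2, so 319^230 ≡ 163·281·56·283·123 ≡ 350 (mod 571)
230^2 = 52900 ≡ 368
230^4 ≡ 368^2 = 135424 ≡ 97
230^8 ≡ 97^2 = 9409 ≡ 273
230^16 ≡ 273^2 = 74529 ≡ 299
230^32 ≡ 299^2 = 89401 ≡ 325
38 = 32 + 4 + 2, so 230^38 ≡ 325·97·368 ≡ 193 (mod 571)
350·193 = 67550 ≡ 172 (mod 571)
197 ≠ 172, so verification fails.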